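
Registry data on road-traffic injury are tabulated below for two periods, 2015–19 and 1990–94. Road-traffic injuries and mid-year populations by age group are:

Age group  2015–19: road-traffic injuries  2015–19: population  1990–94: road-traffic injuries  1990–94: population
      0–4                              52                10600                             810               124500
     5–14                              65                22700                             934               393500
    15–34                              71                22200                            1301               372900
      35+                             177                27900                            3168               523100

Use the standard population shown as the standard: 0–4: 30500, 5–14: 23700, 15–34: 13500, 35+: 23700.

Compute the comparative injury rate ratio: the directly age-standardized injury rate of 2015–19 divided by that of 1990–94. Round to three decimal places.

Age-specific rates per 100000 for 2015–19: 490.57, 286.34, 319.82, 634.41.
For 1990–94: 650.60, 237.36, 348.89, 605.62.
Standard total = 91400; weights = 0.3337, 0.2593, 0.1477, 0.2593.
2015–19: 0.3337×490.57 + 0.2593×286.34 + 0.1477×319.82 + 0.2593×634.41 = 449.6899 per 100000.
1990–94: 0.3337×650.60 + 0.2593×237.36 + 0.1477×348.89 + 0.2593×605.62 = 487.2201 per 100000.
Ratio = 449.6899 ÷ 487.2201 = 0.92297.

0.923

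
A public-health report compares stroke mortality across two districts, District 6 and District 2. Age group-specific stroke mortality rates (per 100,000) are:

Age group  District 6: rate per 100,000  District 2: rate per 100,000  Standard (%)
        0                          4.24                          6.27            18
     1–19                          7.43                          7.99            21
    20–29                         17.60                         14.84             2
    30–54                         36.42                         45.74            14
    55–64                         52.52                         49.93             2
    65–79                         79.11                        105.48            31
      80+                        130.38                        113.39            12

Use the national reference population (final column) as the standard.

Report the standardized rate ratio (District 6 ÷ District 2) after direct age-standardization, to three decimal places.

Standard weights: 0.18, 0.21, 0.02, 0.14, 0.02, 0.31, 0.12.
District 6: 0.1800×4.24 + 0.2100×7.43 + 0.0200×17.60 + 0.1400×36.42 + 0.0200×52.52 + 0.3100×79.11 + 0.1200×130.38 = 48.9944 per 100,000.
District 2: 0.1800×6.27 + 0.2100×7.99 + 0.0200×14.84 + 0.1400×45.74 + 0.0200×49.93 + 0.3100×105.48 + 0.1200×113.39 = 56.8111 per 100,000.
Ratio = 48.9944 ÷ 56.8111 = 0.86241.

0.862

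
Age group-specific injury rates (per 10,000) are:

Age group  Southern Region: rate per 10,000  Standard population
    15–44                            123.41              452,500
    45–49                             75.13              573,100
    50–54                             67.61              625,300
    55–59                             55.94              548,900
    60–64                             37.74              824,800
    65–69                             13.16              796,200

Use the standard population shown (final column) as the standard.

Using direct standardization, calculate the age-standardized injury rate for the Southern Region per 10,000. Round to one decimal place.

55.9

Standard total = 3,820,800; weights = 0.1184, 0.1500, 0.1637, 0.1437, 0.2159, 0.2084.
Standardized rate: 0.1184×123.41 + 0.1500×75.13 + 0.1637×67.61 + 0.1437×55.94 + 0.2159×37.74 + 0.2084×13.16 = 55.8752 per 10,000.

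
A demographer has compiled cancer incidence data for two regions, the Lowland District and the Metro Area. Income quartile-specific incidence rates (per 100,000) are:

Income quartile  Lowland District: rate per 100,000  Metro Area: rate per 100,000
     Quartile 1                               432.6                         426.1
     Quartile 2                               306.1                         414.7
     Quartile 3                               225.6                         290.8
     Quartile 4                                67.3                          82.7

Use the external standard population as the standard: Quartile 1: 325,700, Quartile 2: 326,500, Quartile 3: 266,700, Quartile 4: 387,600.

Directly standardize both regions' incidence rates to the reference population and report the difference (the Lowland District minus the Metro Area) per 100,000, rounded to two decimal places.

Standard total = 1,306,500; weights = 0.2493, 0.2499, 0.2041, 0.2967.
The Lowland District: 0.2493×432.6 + 0.2499×306.1 + 0.2041×225.6 + 0.2967×67.3 = 250.3578 per 100,000.
The Metro Area: 0.2493×426.1 + 0.2499×414.7 + 0.2041×290.8 + 0.2967×82.7 = 293.7552 per 100,000.
Difference = 250.3578 − 293.7552 = -43.3974.

-43.40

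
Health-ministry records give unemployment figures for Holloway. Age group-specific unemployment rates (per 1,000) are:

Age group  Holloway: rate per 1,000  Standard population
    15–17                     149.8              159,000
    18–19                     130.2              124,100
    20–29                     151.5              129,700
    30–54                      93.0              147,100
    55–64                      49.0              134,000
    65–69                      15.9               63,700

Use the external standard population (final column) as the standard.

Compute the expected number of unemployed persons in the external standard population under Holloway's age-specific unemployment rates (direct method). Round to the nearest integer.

Expected unemployed persons = Σ (standard pop × age-specific rate ÷ 1,000)
= 159,000×149.8/1,000 + 124,100×130.2/1,000 + 129,700×151.5/1,000 + 147,100×93.0/1,000 + 134,000×49.0/1,000 + 63,700×15.9/1,000
= 23818.20 + 16157.82 + 19649.55 + 13680.30 + 6566.00 + 1012.83 = 80884.70.

80885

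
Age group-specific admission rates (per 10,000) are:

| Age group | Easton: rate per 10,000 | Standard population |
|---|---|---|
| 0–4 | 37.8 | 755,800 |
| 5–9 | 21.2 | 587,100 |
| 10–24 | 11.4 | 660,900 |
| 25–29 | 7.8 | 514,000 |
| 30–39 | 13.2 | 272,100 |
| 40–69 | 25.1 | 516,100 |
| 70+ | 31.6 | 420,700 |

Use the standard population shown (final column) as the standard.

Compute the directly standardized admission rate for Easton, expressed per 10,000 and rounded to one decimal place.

22.1

Standard total = 3,726,700; weights = 0.2028, 0.1575, 0.1773, 0.1379, 0.0730, 0.1385, 0.1129.
Standardized rate: 0.2028×37.8 + 0.1575×21.2 + 0.1773×11.4 + 0.1379×7.8 + 0.0730×13.2 + 0.1385×25.1 + 0.1129×31.6 = 22.1105 per 10,000.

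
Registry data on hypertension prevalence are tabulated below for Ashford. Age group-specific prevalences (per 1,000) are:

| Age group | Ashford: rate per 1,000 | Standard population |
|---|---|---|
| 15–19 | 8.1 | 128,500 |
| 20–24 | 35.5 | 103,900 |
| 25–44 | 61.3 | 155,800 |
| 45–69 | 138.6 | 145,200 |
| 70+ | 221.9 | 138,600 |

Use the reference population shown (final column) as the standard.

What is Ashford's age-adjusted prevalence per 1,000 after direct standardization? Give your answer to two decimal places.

96.96

Standard total = 672,000; weights = 0.1912, 0.1546, 0.2318, 0.2161, 0.2062.
Standardized rate: 0.1912×8.1 + 0.1546×35.5 + 0.2318×61.3 + 0.2161×138.6 + 0.2062×221.9 = 96.9641 per 1,000.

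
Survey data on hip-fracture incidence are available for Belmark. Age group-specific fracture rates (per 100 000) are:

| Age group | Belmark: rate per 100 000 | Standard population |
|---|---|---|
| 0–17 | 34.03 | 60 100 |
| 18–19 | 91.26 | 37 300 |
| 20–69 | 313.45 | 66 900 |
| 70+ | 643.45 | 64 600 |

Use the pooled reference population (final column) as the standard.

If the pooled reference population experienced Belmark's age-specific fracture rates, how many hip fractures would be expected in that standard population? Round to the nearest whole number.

680

Expected hip fractures = Σ (standard pop × age-specific rate ÷ 100 000)
= 60 100×34.03/100 000 + 37 300×91.26/100 000 + 66 900×313.45/100 000 + 64 600×643.45/100 000
= 20.45 + 34.04 + 209.70 + 415.67 = 679.86.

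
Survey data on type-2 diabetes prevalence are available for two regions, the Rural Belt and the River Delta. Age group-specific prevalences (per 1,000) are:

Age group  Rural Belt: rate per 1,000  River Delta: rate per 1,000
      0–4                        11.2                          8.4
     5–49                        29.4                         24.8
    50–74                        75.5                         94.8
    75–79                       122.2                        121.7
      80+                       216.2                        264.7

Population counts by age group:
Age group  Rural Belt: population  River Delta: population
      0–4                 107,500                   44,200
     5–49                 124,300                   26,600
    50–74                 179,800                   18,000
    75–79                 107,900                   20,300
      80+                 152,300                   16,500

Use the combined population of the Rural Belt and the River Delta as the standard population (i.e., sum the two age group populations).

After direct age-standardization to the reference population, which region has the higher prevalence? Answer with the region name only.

River Delta

Combined standard total = 797,400; weights = 0.1902, 0.1892, 0.2481, 0.1608, 0.2117.
The Rural Belt: 0.1902×11.2 + 0.1892×29.4 + 0.2481×75.5 + 0.1608×122.2 + 0.2117×216.2 = 91.8360 per 1,000.
The River Delta: 0.1902×8.4 + 0.1892×24.8 + 0.2481×94.8 + 0.1608×121.7 + 0.2117×264.7 = 105.4067 per 1,000.
The crude rates (96.08 vs 76.24) would put the Rural Belt higher, but that reflects its age composition; once standardized to a common age structure, the River Delta has the higher underlying rate.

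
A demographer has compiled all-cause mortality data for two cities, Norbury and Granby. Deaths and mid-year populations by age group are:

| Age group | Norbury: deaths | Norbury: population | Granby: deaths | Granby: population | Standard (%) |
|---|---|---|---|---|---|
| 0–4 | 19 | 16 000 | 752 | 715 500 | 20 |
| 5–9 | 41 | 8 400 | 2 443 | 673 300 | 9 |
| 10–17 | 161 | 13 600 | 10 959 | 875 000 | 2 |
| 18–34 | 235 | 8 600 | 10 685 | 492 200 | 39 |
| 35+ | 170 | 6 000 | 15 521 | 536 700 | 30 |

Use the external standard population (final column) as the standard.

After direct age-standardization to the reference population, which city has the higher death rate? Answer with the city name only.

Age-specific rates per 100 000 for Norbury: 118.75, 488.10, 1183.82, 2732.56, 2833.33.
For Granby: 105.10, 362.84, 1252.46, 2170.87, 2891.93.
Standard weights: 0.20, 0.09, 0.02, 0.39, 0.30.
Norbury: 0.2000×118.75 + 0.0900×488.10 + 0.0200×1183.82 + 0.3900×2732.56 + 0.3000×2833.33 = 2007.0527 per 100 000.
Granby: 0.2000×105.10 + 0.0900×362.84 + 0.0200×1252.46 + 0.3900×2170.87 + 0.3000×2891.93 = 1792.9422 per 100 000.
The crude rates (1190.11 vs 1225.74) would put Granby higher, but that reflects its age composition; once standardized to a common age structure, Norbury has the higher underlying rate.

Norbury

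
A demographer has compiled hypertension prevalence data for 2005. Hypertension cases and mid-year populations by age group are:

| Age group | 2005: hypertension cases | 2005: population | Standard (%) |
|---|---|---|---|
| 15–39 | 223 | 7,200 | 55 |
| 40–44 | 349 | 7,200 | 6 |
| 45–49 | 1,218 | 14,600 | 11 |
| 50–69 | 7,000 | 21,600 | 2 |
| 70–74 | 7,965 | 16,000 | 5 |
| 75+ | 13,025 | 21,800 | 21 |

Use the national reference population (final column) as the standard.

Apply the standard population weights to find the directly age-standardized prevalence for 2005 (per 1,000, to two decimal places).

Age-specific rates per 1,000 for 2005: 30.972, 48.472, 83.425, 324.074, 497.812, 597.477.
Standard weights: 0.55, 0.06, 0.11, 0.02, 0.05, 0.21.
Standardized rate: 0.5500×30.972 + 0.0600×48.472 + 0.1100×83.425 + 0.0200×324.074 + 0.0500×497.812 + 0.2100×597.477 = 185.9621 per 1,000.

185.96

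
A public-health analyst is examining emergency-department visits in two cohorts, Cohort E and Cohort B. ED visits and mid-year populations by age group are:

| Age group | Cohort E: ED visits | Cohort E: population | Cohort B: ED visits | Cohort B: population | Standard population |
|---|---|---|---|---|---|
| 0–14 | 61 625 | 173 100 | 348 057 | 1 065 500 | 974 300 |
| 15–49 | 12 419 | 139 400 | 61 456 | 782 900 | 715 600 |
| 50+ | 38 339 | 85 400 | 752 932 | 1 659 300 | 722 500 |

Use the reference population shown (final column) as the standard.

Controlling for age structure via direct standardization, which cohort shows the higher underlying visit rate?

Age-specific rates per 1 000 for Cohort E: 356.008, 89.089, 448.934.
For Cohort B: 326.661, 78.498, 453.765.
Standard total = 2 412 400; weights = 0.4039, 0.2966, 0.2995.
Cohort E: 0.4039×356.008 + 0.2966×89.089 + 0.2995×448.934 = 304.6617 per 1 000.
Cohort B: 0.4039×326.661 + 0.2966×78.498 + 0.2995×453.765 = 291.1141 per 1 000.
The crude rates (282.44 vs 331.40) would put Cohort B higher, but that reflects its age composition; once standardized to a common age structure, Cohort E has the higher underlying rate.

Cohort E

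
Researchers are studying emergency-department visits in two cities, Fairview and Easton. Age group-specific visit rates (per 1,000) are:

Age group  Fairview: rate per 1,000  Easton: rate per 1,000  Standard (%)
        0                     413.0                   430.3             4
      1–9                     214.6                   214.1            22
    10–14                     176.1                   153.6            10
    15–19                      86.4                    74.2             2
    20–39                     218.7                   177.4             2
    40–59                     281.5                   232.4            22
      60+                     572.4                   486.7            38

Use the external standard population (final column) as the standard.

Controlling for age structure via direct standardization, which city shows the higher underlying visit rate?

Standard weights: 0.04, 0.22, 0.10, 0.02, 0.02, 0.22, 0.38.
Fairview: 0.0400×413.0 + 0.2200×214.6 + 0.1000×176.1 + 0.0200×86.4 + 0.0200×218.7 + 0.2200×281.5 + 0.3800×572.4 = 366.8860 per 1,000.
Easton: 0.0400×430.3 + 0.2200×214.1 + 0.1000×153.6 + 0.0200×74.2 + 0.0200×177.4 + 0.2200×232.4 + 0.3800×486.7 = 320.7800 per 1,000.

Fairview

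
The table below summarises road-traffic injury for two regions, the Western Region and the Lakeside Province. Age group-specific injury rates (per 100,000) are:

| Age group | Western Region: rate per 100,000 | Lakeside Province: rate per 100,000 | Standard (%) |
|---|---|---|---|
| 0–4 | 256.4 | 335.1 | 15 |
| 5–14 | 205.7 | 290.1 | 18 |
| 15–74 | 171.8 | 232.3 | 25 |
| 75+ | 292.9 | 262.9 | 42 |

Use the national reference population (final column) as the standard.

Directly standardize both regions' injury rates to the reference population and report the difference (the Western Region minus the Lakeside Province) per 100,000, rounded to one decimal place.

Standard weights: 0.15, 0.18, 0.25, 0.42.
The Western Region: 0.1500×256.4 + 0.1800×205.7 + 0.2500×171.8 + 0.4200×292.9 = 241.4540 per 100,000.
The Lakeside Province: 0.1500×335.1 + 0.1800×290.1 + 0.2500×232.3 + 0.4200×262.9 = 270.9760 per 100,000.
Difference = 241.4540 − 270.9760 = -29.5220.

-29.5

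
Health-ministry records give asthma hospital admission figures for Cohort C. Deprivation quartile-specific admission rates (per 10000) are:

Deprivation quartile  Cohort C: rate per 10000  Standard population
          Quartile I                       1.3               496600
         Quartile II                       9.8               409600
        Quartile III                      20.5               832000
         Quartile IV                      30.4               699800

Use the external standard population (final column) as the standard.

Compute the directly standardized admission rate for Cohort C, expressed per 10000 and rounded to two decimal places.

Standard total = 2438000; weights = 0.2037, 0.1680, 0.3413, 0.2870.
Standardized rate: 0.2037×1.3 + 0.1680×9.8 + 0.3413×20.5 + 0.2870×30.4 = 17.6331 per 10000.

17.63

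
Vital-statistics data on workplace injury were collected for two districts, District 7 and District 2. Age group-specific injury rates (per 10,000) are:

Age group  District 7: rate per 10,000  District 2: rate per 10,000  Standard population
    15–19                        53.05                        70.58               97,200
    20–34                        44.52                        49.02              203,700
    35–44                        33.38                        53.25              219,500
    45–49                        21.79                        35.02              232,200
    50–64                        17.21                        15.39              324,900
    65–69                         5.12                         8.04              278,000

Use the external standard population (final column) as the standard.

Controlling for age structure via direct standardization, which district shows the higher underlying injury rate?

Standard total = 1,355,500; weights = 0.0717, 0.1503, 0.1619, 0.1713, 0.2397, 0.2051.
District 7: 0.0717×53.05 + 0.1503×44.52 + 0.1619×33.38 + 0.1713×21.79 + 0.2397×17.21 + 0.2051×5.12 = 24.8075 per 10,000.
District 2: 0.0717×70.58 + 0.1503×49.02 + 0.1619×53.25 + 0.1713×35.02 + 0.2397×15.39 + 0.2051×8.04 = 32.3874 per 10,000.

District 2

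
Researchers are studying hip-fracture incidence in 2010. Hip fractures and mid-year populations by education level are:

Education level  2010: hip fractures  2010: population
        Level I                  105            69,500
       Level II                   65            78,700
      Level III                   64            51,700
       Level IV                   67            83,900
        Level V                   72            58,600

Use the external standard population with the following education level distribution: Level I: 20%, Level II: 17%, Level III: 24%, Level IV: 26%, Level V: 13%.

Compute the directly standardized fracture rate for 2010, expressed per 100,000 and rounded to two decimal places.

Education-specific rates per 100,000 for 2010: 151.08, 82.59, 123.79, 79.86, 122.87.
Standard weights: 0.20, 0.17, 0.24, 0.26, 0.13.
Standardized rate: 0.2000×151.08 + 0.1700×82.59 + 0.2400×123.79 + 0.2600×79.86 + 0.1300×122.87 = 110.7019 per 100,000.

110.70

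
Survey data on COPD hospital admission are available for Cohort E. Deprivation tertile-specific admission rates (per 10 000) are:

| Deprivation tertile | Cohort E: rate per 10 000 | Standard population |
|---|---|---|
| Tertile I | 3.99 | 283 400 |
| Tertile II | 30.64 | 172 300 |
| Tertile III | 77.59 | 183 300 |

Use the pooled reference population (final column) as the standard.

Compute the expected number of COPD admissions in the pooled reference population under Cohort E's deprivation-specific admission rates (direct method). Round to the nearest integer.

Expected COPD admissions = Σ (standard pop × deprivation-specific rate ÷ 10 000)
= 283 400×3.99/10 000 + 172 300×30.64/10 000 + 183 300×77.59/10 000
= 113.08 + 527.93 + 1422.22 = 2063.23.

2063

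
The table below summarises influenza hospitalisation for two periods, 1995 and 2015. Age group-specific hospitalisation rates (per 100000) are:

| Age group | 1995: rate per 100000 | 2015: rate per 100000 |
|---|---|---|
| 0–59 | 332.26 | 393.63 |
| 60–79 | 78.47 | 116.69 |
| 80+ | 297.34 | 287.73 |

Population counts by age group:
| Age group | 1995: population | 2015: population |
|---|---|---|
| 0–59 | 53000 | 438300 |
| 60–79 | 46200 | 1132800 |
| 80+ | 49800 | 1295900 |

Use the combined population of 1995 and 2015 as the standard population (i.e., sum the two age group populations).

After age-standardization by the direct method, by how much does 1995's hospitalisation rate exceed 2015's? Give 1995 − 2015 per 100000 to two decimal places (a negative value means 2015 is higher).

Combined standard total = 3016000; weights = 0.1629, 0.3909, 0.4462.
1995: 0.1629×332.26 + 0.3909×78.47 + 0.4462×297.34 = 217.4688 per 100000.
2015: 0.1629×393.63 + 0.3909×116.69 + 0.4462×287.73 = 238.1188 per 100000.
Difference = 217.4688 − 238.1188 = -20.6500.

-20.65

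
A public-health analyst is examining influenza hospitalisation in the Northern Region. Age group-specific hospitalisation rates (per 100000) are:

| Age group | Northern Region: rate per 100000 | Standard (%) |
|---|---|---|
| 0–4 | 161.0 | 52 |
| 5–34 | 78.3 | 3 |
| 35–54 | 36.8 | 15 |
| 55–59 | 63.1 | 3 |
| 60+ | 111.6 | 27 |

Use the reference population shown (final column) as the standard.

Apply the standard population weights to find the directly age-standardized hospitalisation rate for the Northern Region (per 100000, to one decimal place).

123.6

Standard weights: 0.52, 0.03, 0.15, 0.03, 0.27.
Standardized rate: 0.5200×161.0 + 0.0300×78.3 + 0.1500×36.8 + 0.0300×63.1 + 0.2700×111.6 = 123.6140 per 100000.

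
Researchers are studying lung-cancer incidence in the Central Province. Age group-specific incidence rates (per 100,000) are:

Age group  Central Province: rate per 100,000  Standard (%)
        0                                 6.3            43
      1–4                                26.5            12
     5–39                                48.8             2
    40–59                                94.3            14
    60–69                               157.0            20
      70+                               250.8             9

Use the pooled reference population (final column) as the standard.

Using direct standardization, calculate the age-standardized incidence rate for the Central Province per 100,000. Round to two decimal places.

Standard weights: 0.43, 0.12, 0.02, 0.14, 0.20, 0.09.
Standardized rate: 0.4300×6.3 + 0.1200×26.5 + 0.0200×48.8 + 0.1400×94.3 + 0.2000×157.0 + 0.0900×250.8 = 74.0390 per 100,000.

74.04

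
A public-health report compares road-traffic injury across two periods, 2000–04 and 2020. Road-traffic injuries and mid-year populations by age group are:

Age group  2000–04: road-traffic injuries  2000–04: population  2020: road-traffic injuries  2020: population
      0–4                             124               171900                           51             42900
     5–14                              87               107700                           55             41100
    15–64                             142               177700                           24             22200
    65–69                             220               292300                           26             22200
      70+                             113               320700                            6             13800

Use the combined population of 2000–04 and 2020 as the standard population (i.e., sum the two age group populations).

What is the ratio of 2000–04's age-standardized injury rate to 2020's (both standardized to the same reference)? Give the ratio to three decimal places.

Age-specific rates per 100000 for 2000–04: 72.13, 80.78, 79.91, 75.27, 35.24.
For 2020: 118.88, 133.82, 108.11, 117.12, 43.48.
Combined standard total = 1212500; weights = 0.1772, 0.1227, 0.1649, 0.2594, 0.2759.
2000–04: 0.1772×72.13 + 0.1227×80.78 + 0.1649×79.91 + 0.2594×75.27 + 0.2759×35.24 = 65.1099 per 100000.
2020: 0.1772×118.88 + 0.1227×133.82 + 0.1649×108.11 + 0.2594×117.12 + 0.2759×43.48 = 97.6789 per 100000.
Ratio = 65.1099 ÷ 97.6789 = 0.66657.

0.667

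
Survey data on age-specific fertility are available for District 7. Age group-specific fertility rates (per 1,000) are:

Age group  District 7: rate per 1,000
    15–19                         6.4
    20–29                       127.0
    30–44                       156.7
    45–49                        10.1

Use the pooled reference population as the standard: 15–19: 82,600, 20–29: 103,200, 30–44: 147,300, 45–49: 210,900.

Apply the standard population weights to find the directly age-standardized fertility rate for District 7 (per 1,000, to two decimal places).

71.41

Standard total = 544,000; weights = 0.1518, 0.1897, 0.2708, 0.3877.
Standardized rate: 0.1518×6.4 + 0.1897×127.0 + 0.2708×156.7 + 0.3877×10.1 = 71.4100 per 1,000.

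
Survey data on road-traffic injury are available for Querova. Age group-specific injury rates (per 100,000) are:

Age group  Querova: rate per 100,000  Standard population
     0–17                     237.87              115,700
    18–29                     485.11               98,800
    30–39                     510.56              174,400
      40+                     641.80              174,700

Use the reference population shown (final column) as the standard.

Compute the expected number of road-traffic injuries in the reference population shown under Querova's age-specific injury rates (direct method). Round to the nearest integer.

2766

Expected road-traffic injuries = Σ (standard pop × age-specific rate ÷ 100,000)
= 115,700×237.87/100,000 + 98,800×485.11/100,000 + 174,400×510.56/100,000 + 174,700×641.80/100,000
= 275.22 + 479.29 + 890.42 + 1121.22 = 2766.15.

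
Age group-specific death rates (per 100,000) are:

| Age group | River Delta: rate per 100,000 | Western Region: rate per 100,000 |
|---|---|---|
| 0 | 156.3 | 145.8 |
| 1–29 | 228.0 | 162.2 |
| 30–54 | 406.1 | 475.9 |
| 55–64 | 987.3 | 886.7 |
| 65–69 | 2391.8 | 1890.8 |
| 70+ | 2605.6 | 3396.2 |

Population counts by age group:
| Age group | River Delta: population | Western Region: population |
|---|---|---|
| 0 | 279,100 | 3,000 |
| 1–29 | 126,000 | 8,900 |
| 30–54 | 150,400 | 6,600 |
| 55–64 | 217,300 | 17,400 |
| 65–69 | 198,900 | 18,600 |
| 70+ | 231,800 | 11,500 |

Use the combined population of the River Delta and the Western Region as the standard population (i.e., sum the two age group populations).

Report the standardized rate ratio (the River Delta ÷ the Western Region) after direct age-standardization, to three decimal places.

Combined standard total = 1,269,500; weights = 0.2222, 0.1063, 0.1237, 0.1849, 0.1713, 0.1917.
The River Delta: 0.2222×156.3 + 0.1063×228.0 + 0.1237×406.1 + 0.1849×987.3 + 0.1713×2391.8 + 0.1917×2605.6 = 1200.8550 per 100,000.
The Western Region: 0.2222×145.8 + 0.1063×162.2 + 0.1237×475.9 + 0.1849×886.7 + 0.1713×1890.8 + 0.1917×3396.2 = 1247.2471 per 100,000.
Ratio = 1200.8550 ÷ 1247.2471 = 0.96280.

0.963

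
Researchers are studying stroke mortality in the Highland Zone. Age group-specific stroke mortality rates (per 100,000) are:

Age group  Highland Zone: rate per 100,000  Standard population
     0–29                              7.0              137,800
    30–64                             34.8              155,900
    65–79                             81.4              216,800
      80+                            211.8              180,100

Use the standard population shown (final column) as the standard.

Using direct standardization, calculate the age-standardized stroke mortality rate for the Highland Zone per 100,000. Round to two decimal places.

Standard total = 690,600; weights = 0.1995, 0.2257, 0.3139, 0.2608.
Standardized rate: 0.1995×7.0 + 0.2257×34.8 + 0.3139×81.4 + 0.2608×211.8 = 90.0414 per 100,000.

90.04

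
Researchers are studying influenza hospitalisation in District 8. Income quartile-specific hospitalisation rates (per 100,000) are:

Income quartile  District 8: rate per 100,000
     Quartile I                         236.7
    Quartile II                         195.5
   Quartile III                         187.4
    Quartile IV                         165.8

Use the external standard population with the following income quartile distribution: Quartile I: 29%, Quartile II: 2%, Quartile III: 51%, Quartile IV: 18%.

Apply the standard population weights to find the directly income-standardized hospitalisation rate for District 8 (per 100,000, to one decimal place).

Standard weights: 0.29, 0.02, 0.51, 0.18.
Standardized rate: 0.2900×236.7 + 0.0200×195.5 + 0.5100×187.4 + 0.1800×165.8 = 197.9710 per 100,000.

198.0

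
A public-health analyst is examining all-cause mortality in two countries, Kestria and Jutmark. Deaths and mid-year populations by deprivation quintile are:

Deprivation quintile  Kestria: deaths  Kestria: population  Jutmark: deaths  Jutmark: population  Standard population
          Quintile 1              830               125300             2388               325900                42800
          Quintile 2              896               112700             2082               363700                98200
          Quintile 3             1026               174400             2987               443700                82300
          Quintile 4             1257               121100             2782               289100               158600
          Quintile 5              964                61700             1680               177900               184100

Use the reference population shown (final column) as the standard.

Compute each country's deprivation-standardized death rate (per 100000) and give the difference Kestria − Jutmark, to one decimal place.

Deprivation-specific rates per 100000 for Kestria: 662.41, 795.03, 588.30, 1037.99, 1562.40.
For Jutmark: 732.74, 572.45, 673.20, 962.30, 944.35.
Standard total = 566000; weights = 0.0756, 0.1735, 0.1454, 0.2802, 0.3253.
Kestria: 0.0756×662.41 + 0.1735×795.03 + 0.1454×588.30 + 0.2802×1037.99 + 0.3253×1562.40 = 1072.6194 per 100000.
Jutmark: 0.0756×732.74 + 0.1735×572.45 + 0.1454×673.20 + 0.2802×962.30 + 0.3253×944.35 = 829.4270 per 100000.
Difference = 1072.6194 − 829.4270 = 243.1924.

243.2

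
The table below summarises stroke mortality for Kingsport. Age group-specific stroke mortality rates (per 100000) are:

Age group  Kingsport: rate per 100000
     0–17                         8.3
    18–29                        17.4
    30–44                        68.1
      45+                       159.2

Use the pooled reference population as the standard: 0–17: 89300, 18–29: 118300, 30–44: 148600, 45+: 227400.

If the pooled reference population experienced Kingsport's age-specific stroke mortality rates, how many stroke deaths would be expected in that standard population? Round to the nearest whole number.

491

Expected stroke deaths = Σ (standard pop × age-specific rate ÷ 100000)
= 89300×8.3/100000 + 118300×17.4/100000 + 148600×68.1/100000 + 227400×159.2/100000
= 7.41 + 20.58 + 101.20 + 362.02 = 491.21.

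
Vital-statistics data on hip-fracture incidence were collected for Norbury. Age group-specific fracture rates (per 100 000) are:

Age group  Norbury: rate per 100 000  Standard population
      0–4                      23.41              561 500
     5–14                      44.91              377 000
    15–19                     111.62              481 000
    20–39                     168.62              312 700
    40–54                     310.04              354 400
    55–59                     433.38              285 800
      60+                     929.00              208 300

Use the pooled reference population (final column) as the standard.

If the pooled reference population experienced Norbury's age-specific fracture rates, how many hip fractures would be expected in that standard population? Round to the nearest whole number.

5637

Expected hip fractures = Σ (standard pop × age-specific rate ÷ 100 000)
= 561 500×23.41/100 000 + 377 000×44.91/100 000 + 481 000×111.62/100 000 + 312 700×168.62/100 000 + 354 400×310.04/100 000 + 285 800×433.38/100 000 + 208 300×929.00/100 000
= 131.45 + 169.31 + 536.89 + 527.27 + 1098.78 + 1238.60 + 1935.11 = 5637.41.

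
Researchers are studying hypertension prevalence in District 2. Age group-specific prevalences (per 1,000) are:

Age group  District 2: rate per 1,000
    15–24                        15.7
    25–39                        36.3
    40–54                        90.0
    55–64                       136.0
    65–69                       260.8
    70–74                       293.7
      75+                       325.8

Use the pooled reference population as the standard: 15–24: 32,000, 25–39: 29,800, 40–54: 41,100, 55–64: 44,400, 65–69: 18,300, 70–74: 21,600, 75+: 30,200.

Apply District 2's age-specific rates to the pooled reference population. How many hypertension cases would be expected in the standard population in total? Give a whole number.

Expected hypertension cases = Σ (standard pop × age-specific rate ÷ 1,000)
= 32,000×15.7/1,000 + 29,800×36.3/1,000 + 41,100×90.0/1,000 + 44,400×136.0/1,000 + 18,300×260.8/1,000 + 21,600×293.7/1,000 + 30,200×325.8/1,000
= 502.40 + 1081.74 + 3699.00 + 6038.40 + 4772.64 + 6343.92 + 9839.16 = 32277.26.

32277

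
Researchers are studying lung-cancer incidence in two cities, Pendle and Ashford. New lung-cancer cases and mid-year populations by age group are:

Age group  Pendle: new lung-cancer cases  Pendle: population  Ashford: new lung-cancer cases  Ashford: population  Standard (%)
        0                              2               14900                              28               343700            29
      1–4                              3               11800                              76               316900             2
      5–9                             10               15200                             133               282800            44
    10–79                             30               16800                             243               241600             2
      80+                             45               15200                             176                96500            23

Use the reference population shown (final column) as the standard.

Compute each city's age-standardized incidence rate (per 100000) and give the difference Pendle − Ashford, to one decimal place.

Age-specific rates per 100000 for Pendle: 13.42, 25.42, 65.79, 178.57, 296.05.
For Ashford: 8.15, 23.98, 47.03, 100.58, 182.38.
Standard weights: 0.29, 0.02, 0.44, 0.02, 0.23.
Pendle: 0.2900×13.42 + 0.0200×25.42 + 0.4400×65.79 + 0.0200×178.57 + 0.2300×296.05 = 105.0120 per 100000.
Ashford: 0.2900×8.15 + 0.0200×23.98 + 0.4400×47.03 + 0.0200×100.58 + 0.2300×182.38 = 67.4950 per 100000.
Difference = 105.0120 − 67.4950 = 37.5170.

37.5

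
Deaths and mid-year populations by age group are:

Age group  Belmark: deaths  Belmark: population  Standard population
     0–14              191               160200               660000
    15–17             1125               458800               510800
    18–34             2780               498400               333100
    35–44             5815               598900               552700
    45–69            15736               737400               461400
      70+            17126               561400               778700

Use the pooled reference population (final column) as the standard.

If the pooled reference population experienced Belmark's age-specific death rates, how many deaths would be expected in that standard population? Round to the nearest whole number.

Age-specific rates per 1000 for Belmark: 1.192, 2.452, 5.578, 9.709, 21.340, 30.506.
Expected deaths = Σ (standard pop × age-specific rate ÷ 1000)
= 660000×1.192/1000 + 510800×2.452/1000 + 333100×5.578/1000 + 552700×9.709/1000 + 461400×21.340/1000 + 778700×30.506/1000
= 786.89 + 1252.51 + 1857.98 + 5366.42 + 9846.20 + 23754.93 = 42864.93.

42865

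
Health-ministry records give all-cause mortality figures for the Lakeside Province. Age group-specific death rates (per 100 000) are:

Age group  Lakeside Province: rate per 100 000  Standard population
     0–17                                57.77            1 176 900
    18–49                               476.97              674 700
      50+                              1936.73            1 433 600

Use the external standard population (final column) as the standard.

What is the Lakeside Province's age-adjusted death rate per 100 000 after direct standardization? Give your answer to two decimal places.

Standard total = 3 285 200; weights = 0.3582, 0.2054, 0.4364.
Standardized rate: 0.3582×57.77 + 0.2054×476.97 + 0.4364×1936.73 = 963.8066 per 100 000.

963.81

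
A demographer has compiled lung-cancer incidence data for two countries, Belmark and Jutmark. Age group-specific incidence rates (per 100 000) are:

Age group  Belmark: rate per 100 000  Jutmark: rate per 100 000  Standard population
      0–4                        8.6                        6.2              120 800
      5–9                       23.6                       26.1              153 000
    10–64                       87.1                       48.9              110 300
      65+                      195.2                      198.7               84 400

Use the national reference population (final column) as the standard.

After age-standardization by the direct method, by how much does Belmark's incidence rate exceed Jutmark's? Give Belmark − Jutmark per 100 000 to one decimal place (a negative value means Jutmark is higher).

Standard total = 468 500; weights = 0.2578, 0.3266, 0.2354, 0.1801.
Belmark: 0.2578×8.6 + 0.3266×23.6 + 0.2354×87.1 + 0.1801×195.2 = 65.5959 per 100 000.
Jutmark: 0.2578×6.2 + 0.3266×26.1 + 0.2354×48.9 + 0.1801×198.7 = 57.4305 per 100 000.
Difference = 65.5959 − 57.4305 = 8.1654.

8.2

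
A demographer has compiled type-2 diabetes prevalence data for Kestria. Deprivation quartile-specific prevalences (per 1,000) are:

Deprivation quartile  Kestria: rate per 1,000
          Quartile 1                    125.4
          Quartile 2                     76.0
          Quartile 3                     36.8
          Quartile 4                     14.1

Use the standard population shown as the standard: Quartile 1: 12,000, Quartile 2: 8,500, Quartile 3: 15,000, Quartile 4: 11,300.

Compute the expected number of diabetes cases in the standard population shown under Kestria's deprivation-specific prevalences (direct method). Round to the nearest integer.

2862

Expected diabetes cases = Σ (standard pop × deprivation-specific rate ÷ 1,000)
= 12,000×125.4/1,000 + 8,500×76.0/1,000 + 15,000×36.8/1,000 + 11,300×14.1/1,000
= 1504.80 + 646.00 + 552.00 + 159.33 = 2862.13.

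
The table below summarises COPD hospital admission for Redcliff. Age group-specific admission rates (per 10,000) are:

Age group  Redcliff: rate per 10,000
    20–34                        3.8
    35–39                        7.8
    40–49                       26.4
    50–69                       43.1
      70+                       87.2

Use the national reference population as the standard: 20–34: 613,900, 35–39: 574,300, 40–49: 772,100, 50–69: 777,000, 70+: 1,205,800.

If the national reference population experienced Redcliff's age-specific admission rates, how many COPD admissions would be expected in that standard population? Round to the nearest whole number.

Expected COPD admissions = Σ (standard pop × age-specific rate ÷ 10,000)
= 613,900×3.8/10,000 + 574,300×7.8/10,000 + 772,100×26.4/10,000 + 777,000×43.1/10,000 + 1,205,800×87.2/10,000
= 233.28 + 447.95 + 2038.34 + 3348.87 + 10514.58 = 16583.03.

16583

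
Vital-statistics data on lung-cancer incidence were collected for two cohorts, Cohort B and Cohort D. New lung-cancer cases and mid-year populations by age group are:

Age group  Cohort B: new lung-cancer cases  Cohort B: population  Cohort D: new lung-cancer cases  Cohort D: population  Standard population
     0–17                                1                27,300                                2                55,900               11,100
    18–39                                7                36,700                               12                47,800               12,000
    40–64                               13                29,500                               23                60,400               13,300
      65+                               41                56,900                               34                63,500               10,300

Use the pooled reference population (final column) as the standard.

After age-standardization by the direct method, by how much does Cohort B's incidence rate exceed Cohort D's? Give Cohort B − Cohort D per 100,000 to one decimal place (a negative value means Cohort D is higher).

Age-specific rates per 100,000 for Cohort B: 3.66, 19.07, 44.07, 72.06.
For Cohort D: 3.58, 25.10, 38.08, 53.54.
Standard total = 46,700; weights = 0.2377, 0.2570, 0.2848, 0.2206.
Cohort B: 0.2377×3.66 + 0.2570×19.07 + 0.2848×44.07 + 0.2206×72.06 = 34.2146 per 100,000.
Cohort D: 0.2377×3.58 + 0.2570×25.10 + 0.2848×38.08 + 0.2206×53.54 = 29.9555 per 100,000.
Difference = 34.2146 − 29.9555 = 4.2591.

4.3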